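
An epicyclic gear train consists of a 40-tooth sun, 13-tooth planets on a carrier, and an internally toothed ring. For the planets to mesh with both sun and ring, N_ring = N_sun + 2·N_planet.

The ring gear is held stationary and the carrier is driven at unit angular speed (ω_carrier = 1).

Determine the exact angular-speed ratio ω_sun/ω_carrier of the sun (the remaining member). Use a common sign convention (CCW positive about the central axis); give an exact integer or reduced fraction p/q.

53/20

N_ring = 40 + 2·13 = 66
40(ω_s−ω_c) = −66(ω_r−ω_c),  ω_r=0, ω_c=1
ω_s = 1 − (66/40)(0−1) = 53/20
ω_s/ω_c = 53/20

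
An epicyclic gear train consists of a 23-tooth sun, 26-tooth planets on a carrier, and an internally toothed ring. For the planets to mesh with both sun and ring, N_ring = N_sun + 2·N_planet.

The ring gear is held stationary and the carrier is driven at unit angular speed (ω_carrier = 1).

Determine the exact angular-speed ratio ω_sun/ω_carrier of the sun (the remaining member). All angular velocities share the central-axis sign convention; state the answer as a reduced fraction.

N_ring = 23 + 2·26 = 75
23(ω_s−ω_c) = −75(ω_r−ω_c),  ω_r=0, ω_c=1
ω_s = 1 − (75/23)(0−1) = 98/23
ω_s/ω_c = 98/23

98/23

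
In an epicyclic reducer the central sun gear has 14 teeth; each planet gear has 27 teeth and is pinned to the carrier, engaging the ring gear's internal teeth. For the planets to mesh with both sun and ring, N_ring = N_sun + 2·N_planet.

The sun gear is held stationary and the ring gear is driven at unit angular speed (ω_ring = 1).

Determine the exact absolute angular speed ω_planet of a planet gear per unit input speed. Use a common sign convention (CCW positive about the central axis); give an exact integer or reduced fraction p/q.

34/27

N_ring = 14 + 2·27 = 68
14(ω_s−ω_c) = −68(ω_r−ω_c),  ω_s=0, ω_r=1
14(0−ω_c) = −68(1−ω_c)  ⇒  82ω_c = 68  ⇒  ω_c = 34/41
sun–planet: 14·(0−34/41) = −27·(ω_p−ω_c)  ⇒  ω_p−ω_c = −(14/27)·(-34/41) = 476/1107
ω_p = 34/41 + 476/1107 = 34/27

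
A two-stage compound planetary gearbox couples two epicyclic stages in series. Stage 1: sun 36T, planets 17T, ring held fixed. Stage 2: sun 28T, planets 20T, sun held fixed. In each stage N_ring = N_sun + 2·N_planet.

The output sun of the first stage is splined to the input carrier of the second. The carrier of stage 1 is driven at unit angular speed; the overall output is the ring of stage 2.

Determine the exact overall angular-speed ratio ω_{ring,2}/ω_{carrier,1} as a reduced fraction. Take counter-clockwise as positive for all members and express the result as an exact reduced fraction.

Stage 1: N_ring = 36 + 2·17 = 70
Stage 1: 36(ω_s−ω_c) = −70(ω_r−ω_c),  ω_r=0, ω_c=1
Stage 1: ω_s = 1 − (70/36)(0−1) = 53/18
  ⇒ ω_s¹/ω_c¹ = 53/18
Stage 2: N_ring = 28 + 2·20 = 68
Stage 2: 28(ω_s−ω_c) = −68(ω_r−ω_c),  ω_s=0, ω_c=1
Stage 2: ω_r = 1 − (28/68)(0−1) = 24/17
  ⇒ ω_r²/ω_c² = 24/17
Coupling ω_c² = ω_s¹ ⇒ overall = 53/18 × 24/17 = 212/51

212/51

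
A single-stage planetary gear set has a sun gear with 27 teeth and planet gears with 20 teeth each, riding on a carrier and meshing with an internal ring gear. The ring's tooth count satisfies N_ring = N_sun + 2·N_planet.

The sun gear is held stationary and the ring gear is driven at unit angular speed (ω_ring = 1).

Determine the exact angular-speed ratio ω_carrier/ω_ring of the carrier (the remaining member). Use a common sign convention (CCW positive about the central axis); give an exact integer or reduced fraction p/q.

N_ring = 27 + 2·20 = 67
27(ω_s−ω_c) = −67(ω_r−ω_c),  ω_s=0, ω_r=1
27(0−ω_c) = −67(1−ω_c)  ⇒  94ω_c = 67  ⇒  ω_c = 67/94
ω_c/ω_r = 67/94

67/94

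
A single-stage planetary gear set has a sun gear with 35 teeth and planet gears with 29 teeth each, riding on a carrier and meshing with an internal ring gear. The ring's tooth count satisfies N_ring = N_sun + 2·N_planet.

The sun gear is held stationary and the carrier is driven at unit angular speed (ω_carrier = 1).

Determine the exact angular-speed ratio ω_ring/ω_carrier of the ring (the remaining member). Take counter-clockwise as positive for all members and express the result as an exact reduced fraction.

128/93

N_ring = 35 + 2·29 = 93
35(ω_s−ω_c) = −93(ω_r−ω_c),  ω_s=0, ω_c=1
ω_r = 1 − (35/93)(0−1) = 128/93
ω_r/ω_c = 128/93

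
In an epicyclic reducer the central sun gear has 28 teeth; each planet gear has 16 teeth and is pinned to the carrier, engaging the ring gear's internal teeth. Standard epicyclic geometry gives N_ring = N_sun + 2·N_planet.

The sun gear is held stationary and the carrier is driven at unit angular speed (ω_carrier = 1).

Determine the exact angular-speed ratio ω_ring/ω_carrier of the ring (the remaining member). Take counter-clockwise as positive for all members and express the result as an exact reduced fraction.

22/15

N_ring = 28 + 2·16 = 60
28(ω_s−ω_c) = −60(ω_r−ω_c),  ω_s=0, ω_c=1
ω_r = 1 − (28/60)(0−1) = 22/15
ω_r/ω_c = 22/15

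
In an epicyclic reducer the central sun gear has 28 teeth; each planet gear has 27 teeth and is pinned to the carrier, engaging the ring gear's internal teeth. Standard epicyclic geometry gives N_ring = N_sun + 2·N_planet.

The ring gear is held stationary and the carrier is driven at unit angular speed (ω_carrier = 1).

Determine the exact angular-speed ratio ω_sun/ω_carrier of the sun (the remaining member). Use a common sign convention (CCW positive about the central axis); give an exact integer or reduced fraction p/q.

N_ring = 28 + 2·27 = 82
28(ω_s−ω_c) = −82(ω_r−ω_c),  ω_r=0, ω_c=1
ω_s = 1 − (82/28)(0−1) = 55/14
ω_s/ω_c = 55/14

55/14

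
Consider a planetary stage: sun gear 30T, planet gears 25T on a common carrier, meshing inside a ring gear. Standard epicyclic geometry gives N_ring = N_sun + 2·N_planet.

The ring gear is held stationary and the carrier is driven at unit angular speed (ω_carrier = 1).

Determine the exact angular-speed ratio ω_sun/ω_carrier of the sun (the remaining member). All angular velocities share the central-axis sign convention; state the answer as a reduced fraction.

11/3

N_ring = 30 + 2·25 = 80
30(ω_s−ω_c) = −80(ω_r−ω_c),  ω_r=0, ω_c=1
ω_s = 1 − (80/30)(0−1) = 11/3
ω_s/ω_c = 11/3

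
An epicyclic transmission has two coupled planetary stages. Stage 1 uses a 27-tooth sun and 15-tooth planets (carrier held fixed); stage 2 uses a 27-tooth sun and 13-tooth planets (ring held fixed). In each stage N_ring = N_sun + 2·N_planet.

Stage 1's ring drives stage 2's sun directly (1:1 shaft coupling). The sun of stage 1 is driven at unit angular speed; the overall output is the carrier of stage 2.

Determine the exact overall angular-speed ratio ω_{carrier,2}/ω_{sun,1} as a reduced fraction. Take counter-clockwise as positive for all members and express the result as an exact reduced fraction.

-243/1520

Stage 1: N_ring = 27 + 2·15 = 57
Stage 1: 27(ω_s−ω_c) = −57(ω_r−ω_c),  ω_c=0, ω_s=1
Stage 1: ω_r = 0 − (27/57)(1−0) = -9/19
  ⇒ ω_r¹/ω_s¹ = -9/19
Stage 2: N_ring = 27 + 2·13 = 53
Stage 2: 27(ω_s−ω_c) = −53(ω_r−ω_c),  ω_r=0, ω_s=1
Stage 2: 27(1−ω_c) = −53(0−ω_c)  ⇒  80ω_c = 27  ⇒  ω_c = 27/80
  ⇒ ω_c²/ω_s² = 27/80
Coupling ω_s² = ω_r¹ ⇒ overall = -9/19 × 27/80 = -243/1520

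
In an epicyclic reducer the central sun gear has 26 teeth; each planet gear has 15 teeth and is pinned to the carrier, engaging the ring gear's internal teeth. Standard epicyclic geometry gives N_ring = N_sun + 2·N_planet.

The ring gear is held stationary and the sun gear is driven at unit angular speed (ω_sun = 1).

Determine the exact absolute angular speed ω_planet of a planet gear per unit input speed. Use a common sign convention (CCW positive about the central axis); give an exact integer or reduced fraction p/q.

-13/15

N_ring = 26 + 2·15 = 56
26(ω_s−ω_c) = −56(ω_r−ω_c),  ω_r=0, ω_s=1
26(1−ω_c) = −56(0−ω_c)  ⇒  82ω_c = 26  ⇒  ω_c = 13/41
sun–planet: 26·(1−13/41) = −15·(ω_p−ω_c)  ⇒  ω_p−ω_c = −(26/15)·(28/41) = -728/615
ω_p = 13/41 − 728/615 = -13/15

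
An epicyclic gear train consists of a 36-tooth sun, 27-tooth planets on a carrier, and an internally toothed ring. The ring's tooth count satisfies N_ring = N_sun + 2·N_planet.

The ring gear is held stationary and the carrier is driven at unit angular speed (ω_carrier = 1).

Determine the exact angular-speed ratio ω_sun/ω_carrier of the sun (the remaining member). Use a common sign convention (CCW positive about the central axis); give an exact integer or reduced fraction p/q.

N_ring = 36 + 2·27 = 90
36(ω_s−ω_c) = −90(ω_r−ω_c),  ω_r=0, ω_c=1
ω_s = 1 − (90/36)(0−1) = 7/2
ω_s/ω_c = 7/2

7/2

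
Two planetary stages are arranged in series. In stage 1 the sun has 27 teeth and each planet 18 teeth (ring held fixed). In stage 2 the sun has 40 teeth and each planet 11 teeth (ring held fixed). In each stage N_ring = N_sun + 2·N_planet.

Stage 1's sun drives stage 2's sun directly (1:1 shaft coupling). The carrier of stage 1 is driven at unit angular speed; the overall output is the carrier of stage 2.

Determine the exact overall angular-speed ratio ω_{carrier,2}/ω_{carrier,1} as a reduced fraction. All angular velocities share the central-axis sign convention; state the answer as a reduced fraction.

Stage 1: N_ring = 27 + 2·18 = 63
Stage 1: 27(ω_s−ω_c) = −63(ω_r−ω_c),  ω_r=0, ω_c=1
Stage 1: ω_s = 1 − (63/27)(0−1) = 10/3
  ⇒ ω_s¹/ω_c¹ = 10/3
Stage 2: N_ring = 40 + 2·11 = 62
Stage 2: 40(ω_s−ω_c) = −62(ω_r−ω_c),  ω_r=0, ω_s=1
Stage 2: 40(1−ω_c) = −62(0−ω_c)  ⇒  102ω_c = 40  ⇒  ω_c = 20/51
  ⇒ ω_c²/ω_s² = 20/51
Coupling ω_s² = ω_s¹ ⇒ overall = 10/3 × 20/51 = 200/153

200/153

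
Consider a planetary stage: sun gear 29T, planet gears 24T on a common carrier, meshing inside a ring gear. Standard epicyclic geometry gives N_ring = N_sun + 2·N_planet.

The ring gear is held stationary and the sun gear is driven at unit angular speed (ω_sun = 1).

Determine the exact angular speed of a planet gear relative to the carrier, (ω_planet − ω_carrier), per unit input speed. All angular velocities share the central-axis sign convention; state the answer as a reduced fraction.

N_ring = 29 + 2·24 = 77
29(ω_s−ω_c) = −77(ω_r−ω_c),  ω_r=0, ω_s=1
29(1−ω_c) = −77(0−ω_c)  ⇒  106ω_c = 29  ⇒  ω_c = 29/106
sun–planet: 29·(1−29/106) = −24·(ω_p−ω_c)  ⇒  ω_p−ω_c = −(29/24)·(77/106) = -2233/2544

-2233/2544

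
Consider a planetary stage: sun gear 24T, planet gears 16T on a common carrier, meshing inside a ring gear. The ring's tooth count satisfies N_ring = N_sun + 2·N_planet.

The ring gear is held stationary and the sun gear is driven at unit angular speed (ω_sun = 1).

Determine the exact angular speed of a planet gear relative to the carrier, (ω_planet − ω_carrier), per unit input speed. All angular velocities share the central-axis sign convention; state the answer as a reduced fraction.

N_ring = 24 + 2·16 = 56
24(ω_s−ω_c) = −56(ω_r−ω_c),  ω_r=0, ω_s=1
24(1−ω_c) = −56(0−ω_c)  ⇒  80ω_c = 24  ⇒  ω_c = 3/10
sun–planet: 24·(1−3/10) = −16·(ω_p−ω_c)  ⇒  ω_p−ω_c = −(24/16)·(7/10) = -21/20

-21/20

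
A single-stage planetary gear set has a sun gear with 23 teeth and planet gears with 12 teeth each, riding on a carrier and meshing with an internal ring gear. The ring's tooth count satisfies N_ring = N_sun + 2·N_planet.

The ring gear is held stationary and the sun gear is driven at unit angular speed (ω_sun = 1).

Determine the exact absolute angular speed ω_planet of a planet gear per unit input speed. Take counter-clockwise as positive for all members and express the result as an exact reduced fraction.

N_ring = 23 + 2·12 = 47
23(ω_s−ω_c) = −47(ω_r−ω_c),  ω_r=0, ω_s=1
23(1−ω_c) = −47(0−ω_c)  ⇒  70ω_c = 23  ⇒  ω_c = 23/70
sun–planet: 23·(1−23/70) = −12·(ω_p−ω_c)  ⇒  ω_p−ω_c = −(23/12)·(47/70) = -1081/840
ω_p = 23/70 − 1081/840 = -23/24

-23/24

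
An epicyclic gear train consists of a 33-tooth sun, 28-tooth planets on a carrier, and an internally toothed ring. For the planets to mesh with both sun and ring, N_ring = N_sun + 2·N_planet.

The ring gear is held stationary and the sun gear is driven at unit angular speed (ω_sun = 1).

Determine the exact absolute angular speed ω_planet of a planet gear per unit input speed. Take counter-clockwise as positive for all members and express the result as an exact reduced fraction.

-33/56

N_ring = 33 + 2·28 = 89
33(ω_s−ω_c) = −89(ω_r−ω_c),  ω_r=0, ω_s=1
33(1−ω_c) = −89(0−ω_c)  ⇒  122ω_c = 33  ⇒  ω_c = 33/122
sun–planet: 33·(1−33/122) = −28·(ω_p−ω_c)  ⇒  ω_p−ω_c = −(33/28)·(89/122) = -2937/3416
ω_p = 33/122 − 2937/3416 = -33/56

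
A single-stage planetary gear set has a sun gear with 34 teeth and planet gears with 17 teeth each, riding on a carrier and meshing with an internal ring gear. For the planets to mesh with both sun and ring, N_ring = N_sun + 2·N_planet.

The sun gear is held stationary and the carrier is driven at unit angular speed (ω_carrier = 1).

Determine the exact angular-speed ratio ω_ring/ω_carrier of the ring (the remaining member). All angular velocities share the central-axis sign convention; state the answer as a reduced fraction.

3/2

N_ring = 34 + 2·17 = 68
34(ω_s−ω_c) = −68(ω_r−ω_c),  ω_s=0, ω_c=1
ω_r = 1 − (34/68)(0−1) = 3/2
ω_r/ω_c = 3/2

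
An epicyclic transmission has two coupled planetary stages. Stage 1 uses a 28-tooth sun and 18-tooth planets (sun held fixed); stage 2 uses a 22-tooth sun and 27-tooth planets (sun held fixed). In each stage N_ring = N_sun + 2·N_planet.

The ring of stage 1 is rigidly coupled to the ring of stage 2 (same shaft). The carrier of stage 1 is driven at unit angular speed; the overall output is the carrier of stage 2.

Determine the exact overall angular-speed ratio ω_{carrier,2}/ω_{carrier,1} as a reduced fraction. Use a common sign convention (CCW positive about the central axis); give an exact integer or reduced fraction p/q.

Stage 1: N_ring = 28 + 2·18 = 64
Stage 1: 28(ω_s−ω_c) = −64(ω_r−ω_c),  ω_s=0, ω_c=1
Stage 1: ω_r = 1 − (28/64)(0−1) = 23/16
  ⇒ ω_r¹/ω_c¹ = 23/16
Stage 2: N_ring = 22 + 2·27 = 76
Stage 2: 22(ω_s−ω_c) = −76(ω_r−ω_c),  ω_s=0, ω_r=1
Stage 2: 22(0−ω_c) = −76(1−ω_c)  ⇒  98ω_c = 76  ⇒  ω_c = 38/49
  ⇒ ω_c²/ω_r² = 38/49
Coupling ω_r² = ω_r¹ ⇒ overall = 23/16 × 38/49 = 437/392

437/392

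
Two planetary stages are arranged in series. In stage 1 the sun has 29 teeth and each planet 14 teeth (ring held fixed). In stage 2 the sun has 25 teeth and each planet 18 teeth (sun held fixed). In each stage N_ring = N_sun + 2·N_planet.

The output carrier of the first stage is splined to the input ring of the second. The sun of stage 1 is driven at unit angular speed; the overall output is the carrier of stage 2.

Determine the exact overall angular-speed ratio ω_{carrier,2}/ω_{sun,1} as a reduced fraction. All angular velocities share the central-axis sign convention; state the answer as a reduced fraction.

Stage 1: N_ring = 29 + 2·14 = 57
Stage 1: 29(ω_s−ω_c) = −57(ω_r−ω_c),  ω_r=0, ω_s=1
Stage 1: 29(1−ω_c) = −57(0−ω_c)  ⇒  86ω_c = 29  ⇒  ω_c = 29/86
  ⇒ ω_c¹/ω_s¹ = 29/86
Stage 2: N_ring = 25 + 2·18 = 61
Stage 2: 25(ω_s−ω_c) = −61(ω_r−ω_c),  ω_s=0, ω_r=1
Stage 2: 25(0−ω_c) = −61(1−ω_c)  ⇒  86ω_c = 61  ⇒  ω_c = 61/86
  ⇒ ω_c²/ω_r² = 61/86
Coupling ω_r² = ω_c¹ ⇒ overall = 29/86 × 61/86 = 1769/7396

1769/7396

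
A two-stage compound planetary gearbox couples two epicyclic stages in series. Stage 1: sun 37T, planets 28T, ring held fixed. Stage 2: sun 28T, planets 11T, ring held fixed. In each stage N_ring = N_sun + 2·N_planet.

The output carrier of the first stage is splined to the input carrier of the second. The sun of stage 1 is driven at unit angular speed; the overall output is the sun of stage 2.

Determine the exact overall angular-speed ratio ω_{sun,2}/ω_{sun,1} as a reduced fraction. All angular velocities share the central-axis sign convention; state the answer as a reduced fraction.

111/140

Stage 1: N_ring = 37 + 2·28 = 93
Stage 1: 37(ω_s−ω_c) = −93(ω_r−ω_c),  ω_r=0, ω_s=1
Stage 1: 37(1−ω_c) = −93(0−ω_c)  ⇒  130ω_c = 37  ⇒  ω_c = 37/130
  ⇒ ω_c¹/ω_s¹ = 37/130
Stage 2: N_ring = 28 + 2·11 = 50
Stage 2: 28(ω_s−ω_c) = −50(ω_r−ω_c),  ω_r=0, ω_c=1
Stage 2: ω_s = 1 − (50/28)(0−1) = 39/14
  ⇒ ω_s²/ω_c² = 39/14
Coupling ω_c² = ω_c¹ ⇒ overall = 37/130 × 39/14 = 111/140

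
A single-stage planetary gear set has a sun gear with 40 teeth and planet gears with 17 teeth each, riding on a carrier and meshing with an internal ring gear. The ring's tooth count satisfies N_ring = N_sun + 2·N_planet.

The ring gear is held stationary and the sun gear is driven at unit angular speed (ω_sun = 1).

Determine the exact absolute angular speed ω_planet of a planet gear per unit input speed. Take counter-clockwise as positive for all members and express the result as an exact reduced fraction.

N_ring = 40 + 2·17 = 74
40(ω_s−ω_c) = −74(ω_r−ω_c),  ω_r=0, ω_s=1
40(1−ω_c) = −74(0−ω_c)  ⇒  114ω_c = 40  ⇒  ω_c = 20/57
sun–planet: 40·(1−20/57) = −17·(ω_p−ω_c)  ⇒  ω_p−ω_c = −(40/17)·(37/57) = -1480/969
ω_p = 20/57 − 1480/969 = -20/17

-20/17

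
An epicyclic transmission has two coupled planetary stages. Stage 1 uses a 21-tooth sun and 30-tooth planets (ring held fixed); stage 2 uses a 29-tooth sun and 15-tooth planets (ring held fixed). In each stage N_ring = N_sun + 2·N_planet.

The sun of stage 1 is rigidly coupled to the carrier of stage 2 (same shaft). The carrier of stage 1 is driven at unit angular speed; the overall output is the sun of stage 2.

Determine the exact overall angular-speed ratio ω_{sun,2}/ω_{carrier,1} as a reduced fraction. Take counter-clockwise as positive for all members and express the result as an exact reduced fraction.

Stage 1: N_ring = 21 + 2·30 = 81
Stage 1: 21(ω_s−ω_c) = −81(ω_r−ω_c),  ω_r=0, ω_c=1
Stage 1: ω_s = 1 − (81/21)(0−1) = 34/7
  ⇒ ω_s¹/ω_c¹ = 34/7
Stage 2: N_ring = 29 + 2·15 = 59
Stage 2: 29(ω_s−ω_c) = −59(ω_r−ω_c),  ω_r=0, ω_c=1
Stage 2: ω_s = 1 − (59/29)(0−1) = 88/29
  ⇒ ω_s²/ω_c² = 88/29
Coupling ω_c² = ω_s¹ ⇒ overall = 34/7 × 88/29 = 2992/203

2992/203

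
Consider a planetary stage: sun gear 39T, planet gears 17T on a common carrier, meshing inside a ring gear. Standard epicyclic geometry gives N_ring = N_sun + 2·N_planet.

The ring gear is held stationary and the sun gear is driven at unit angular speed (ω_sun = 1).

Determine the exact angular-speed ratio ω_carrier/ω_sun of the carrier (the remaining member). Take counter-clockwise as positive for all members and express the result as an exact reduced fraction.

39/112

N_ring = 39 + 2·17 = 73
39(ω_s−ω_c) = −73(ω_r−ω_c),  ω_r=0, ω_s=1
39(1−ω_c) = −73(0−ω_c)  ⇒  112ω_c = 39  ⇒  ω_c = 39/112
ω_c/ω_s = 39/112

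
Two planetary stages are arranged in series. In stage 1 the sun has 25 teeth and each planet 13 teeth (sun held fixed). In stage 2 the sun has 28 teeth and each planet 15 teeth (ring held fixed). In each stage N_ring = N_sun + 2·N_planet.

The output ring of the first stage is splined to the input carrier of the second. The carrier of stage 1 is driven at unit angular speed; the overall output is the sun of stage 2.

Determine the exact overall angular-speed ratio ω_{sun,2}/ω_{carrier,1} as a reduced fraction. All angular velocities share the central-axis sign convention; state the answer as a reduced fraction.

Stage 1: N_ring = 25 + 2·13 = 51
Stage 1: 25(ω_s−ω_c) = −51(ω_r−ω_c),  ω_s=0, ω_c=1
Stage 1: ω_r = 1 − (25/51)(0−1) = 76/51
  ⇒ ω_r¹/ω_c¹ = 76/51
Stage 2: N_ring = 28 + 2·15 = 58
Stage 2: 28(ω_s−ω_c) = −58(ω_r−ω_c),  ω_r=0, ω_c=1
Stage 2: ω_s = 1 − (58/28)(0−1) = 43/14
  ⇒ ω_s²/ω_c² = 43/14
Coupling ω_c² = ω_r¹ ⇒ overall = 76/51 × 43/14 = 1634/357

1634/357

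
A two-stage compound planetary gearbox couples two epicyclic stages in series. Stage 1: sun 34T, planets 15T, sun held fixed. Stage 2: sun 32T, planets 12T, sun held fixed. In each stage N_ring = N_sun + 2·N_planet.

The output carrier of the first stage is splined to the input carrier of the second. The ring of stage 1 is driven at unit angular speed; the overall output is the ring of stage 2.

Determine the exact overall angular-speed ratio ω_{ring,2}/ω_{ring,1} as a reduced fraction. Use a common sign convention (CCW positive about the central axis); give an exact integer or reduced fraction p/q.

Stage 1: N_ring = 34 + 2·15 = 64
Stage 1: 34(ω_s−ω_c) = −64(ω_r−ω_c),  ω_s=0, ω_r=1
Stage 1: 34(0−ω_c) = −64(1−ω_c)  ⇒  98ω_c = 64  ⇒  ω_c = 32/49
  ⇒ ω_c¹/ω_r¹ = 32/49
Stage 2: N_ring = 32 + 2·12 = 56
Stage 2: 32(ω_s−ω_c) = −56(ω_r−ω_c),  ω_s=0, ω_c=1
Stage 2: ω_r = 1 − (32/56)(0−1) = 11/7
  ⇒ ω_r²/ω_c² = 11/7
Coupling ω_c² = ω_c¹ ⇒ overall = 32/49 × 11/7 = 352/343

352/343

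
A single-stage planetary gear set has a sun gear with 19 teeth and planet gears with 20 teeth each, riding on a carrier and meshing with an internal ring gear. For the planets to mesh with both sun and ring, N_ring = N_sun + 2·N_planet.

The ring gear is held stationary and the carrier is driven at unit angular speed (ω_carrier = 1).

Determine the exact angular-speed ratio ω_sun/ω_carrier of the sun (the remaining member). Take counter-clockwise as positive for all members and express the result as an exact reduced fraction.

N_ring = 19 + 2·20 = 59
19(ω_s−ω_c) = −59(ω_r−ω_c),  ω_r=0, ω_c=1
ω_s = 1 − (59/19)(0−1) = 78/19
ω_s/ω_c = 78/19

78/19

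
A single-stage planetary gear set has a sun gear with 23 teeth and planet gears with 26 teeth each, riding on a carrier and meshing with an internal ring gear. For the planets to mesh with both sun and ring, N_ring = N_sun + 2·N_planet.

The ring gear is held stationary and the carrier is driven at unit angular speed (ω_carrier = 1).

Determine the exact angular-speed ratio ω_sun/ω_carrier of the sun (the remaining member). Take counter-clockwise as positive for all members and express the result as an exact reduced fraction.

N_ring = 23 + 2·26 = 75
23(ω_s−ω_c) = −75(ω_r−ω_c),  ω_r=0, ω_c=1
ω_s = 1 − (75/23)(0−1) = 98/23
ω_s/ω_c = 98/23

98/23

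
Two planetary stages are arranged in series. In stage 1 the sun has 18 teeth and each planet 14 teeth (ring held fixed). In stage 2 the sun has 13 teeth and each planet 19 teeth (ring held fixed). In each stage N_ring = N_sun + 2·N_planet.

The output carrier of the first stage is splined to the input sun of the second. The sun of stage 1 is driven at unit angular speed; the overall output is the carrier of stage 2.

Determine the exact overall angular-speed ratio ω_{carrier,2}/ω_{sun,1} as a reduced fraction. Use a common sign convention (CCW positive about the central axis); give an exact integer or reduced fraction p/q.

Stage 1: N_ring = 18 + 2·14 = 46
Stage 1: 18(ω_s−ω_c) = −46(ω_r−ω_c),  ω_r=0, ω_s=1
Stage 1: 18(1−ω_c) = −46(0−ω_c)  ⇒  64ω_c = 18  ⇒  ω_c = 9/32
  ⇒ ω_c¹/ω_s¹ = 9/32
Stage 2: N_ring = 13 + 2·19 = 51
Stage 2: 13(ω_s−ω_c) = −51(ω_r−ω_c),  ω_r=0, ω_s=1
Stage 2: 13(1−ω_c) = −51(0−ω_c)  ⇒  64ω_c = 13  ⇒  ω_c = 13/64
  ⇒ ω_c²/ω_s² = 13/64
Coupling ω_s² = ω_c¹ ⇒ overall = 9/32 × 13/64 = 117/2048

117/2048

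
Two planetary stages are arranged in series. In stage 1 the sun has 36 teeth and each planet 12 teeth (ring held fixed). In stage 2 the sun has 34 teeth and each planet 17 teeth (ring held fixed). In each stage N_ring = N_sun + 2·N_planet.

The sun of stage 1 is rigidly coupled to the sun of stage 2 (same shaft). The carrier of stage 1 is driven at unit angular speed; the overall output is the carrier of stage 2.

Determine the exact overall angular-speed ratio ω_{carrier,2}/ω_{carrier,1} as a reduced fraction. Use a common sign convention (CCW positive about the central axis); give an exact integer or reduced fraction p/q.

Stage 1: N_ring = 36 + 2·12 = 60
Stage 1: 36(ω_s−ω_c) = −60(ω_r−ω_c),  ω_r=0, ω_c=1
Stage 1: ω_s = 1 − (60/36)(0−1) = 8/3
  ⇒ ω_s¹/ω_c¹ = 8/3
Stage 2: N_ring = 34 + 2·17 = 68
Stage 2: 34(ω_s−ω_c) = −68(ω_r−ω_c),  ω_r=0, ω_s=1
Stage 2: 34(1−ω_c) = −68(0−ω_c)  ⇒  102ω_c = 34  ⇒  ω_c = 1/3
  ⇒ ω_c²/ω_s² = 1/3
Coupling ω_s² = ω_s¹ ⇒ overall = 8/3 × 1/3 = 8/9

8/9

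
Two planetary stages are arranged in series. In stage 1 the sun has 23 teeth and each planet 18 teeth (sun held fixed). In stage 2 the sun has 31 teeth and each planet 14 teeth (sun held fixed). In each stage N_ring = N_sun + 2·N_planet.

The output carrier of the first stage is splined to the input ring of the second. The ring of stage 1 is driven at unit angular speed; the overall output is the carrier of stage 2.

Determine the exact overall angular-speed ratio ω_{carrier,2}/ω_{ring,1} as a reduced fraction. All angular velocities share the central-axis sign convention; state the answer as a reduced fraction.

3481/7380

Stage 1: N_ring = 23 + 2·18 = 59
Stage 1: 23(ω_s−ω_c) = −59(ω_r−ω_c),  ω_s=0, ω_r=1
Stage 1: 23(0−ω_c) = −59(1−ω_c)  ⇒  82ω_c = 59  ⇒  ω_c = 59/82
  ⇒ ω_c¹/ω_r¹ = 59/82
Stage 2: N_ring = 31 + 2·14 = 59
Stage 2: 31(ω_s−ω_c) = −59(ω_r−ω_c),  ω_s=0, ω_r=1
Stage 2: 31(0−ω_c) = −59(1−ω_c)  ⇒  90ω_c = 59  ⇒  ω_c = 59/90
  ⇒ ω_c²/ω_r² = 59/90
Coupling ω_r² = ω_c¹ ⇒ overall = 59/82 × 59/90 = 3481/7380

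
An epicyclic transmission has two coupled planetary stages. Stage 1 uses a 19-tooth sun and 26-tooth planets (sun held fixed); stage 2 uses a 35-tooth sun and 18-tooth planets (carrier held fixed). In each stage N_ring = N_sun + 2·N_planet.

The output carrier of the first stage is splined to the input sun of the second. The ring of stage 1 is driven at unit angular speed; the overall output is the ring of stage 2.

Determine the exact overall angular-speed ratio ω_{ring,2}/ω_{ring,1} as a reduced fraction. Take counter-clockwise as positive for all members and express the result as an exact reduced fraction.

-7/18

Stage 1: N_ring = 19 + 2·26 = 71
Stage 1: 19(ω_s−ω_c) = −71(ω_r−ω_c),  ω_s=0, ω_r=1
Stage 1: 19(0−ω_c) = −71(1−ω_c)  ⇒  90ω_c = 71  ⇒  ω_c = 71/90
  ⇒ ω_c¹/ω_r¹ = 71/90
Stage 2: N_ring = 35 + 2·18 = 71
Stage 2: 35(ω_s−ω_c) = −71(ω_r−ω_c),  ω_c=0, ω_s=1
Stage 2: ω_r = 0 − (35/71)(1−0) = -35/71
  ⇒ ω_r²/ω_s² = -35/71
Coupling ω_s² = ω_c¹ ⇒ overall = 71/90 × -35/71 = -7/18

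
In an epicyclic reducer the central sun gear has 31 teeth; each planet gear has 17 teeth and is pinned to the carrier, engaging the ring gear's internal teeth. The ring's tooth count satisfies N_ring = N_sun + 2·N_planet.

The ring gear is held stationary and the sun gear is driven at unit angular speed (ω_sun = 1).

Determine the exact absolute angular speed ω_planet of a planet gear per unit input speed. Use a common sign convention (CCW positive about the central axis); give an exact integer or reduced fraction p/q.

-31/34

N_ring = 31 + 2·17 = 65
31(ω_s−ω_c) = −65(ω_r−ω_c),  ω_r=0, ω_s=1
31(1−ω_c) = −65(0−ω_c)  ⇒  96ω_c = 31  ⇒  ω_c = 31/96
sun–planet: 31·(1−31/96) = −17·(ω_p−ω_c)  ⇒  ω_p−ω_c = −(31/17)·(65/96) = -2015/1632
ω_p = 31/96 − 2015/1632 = -31/34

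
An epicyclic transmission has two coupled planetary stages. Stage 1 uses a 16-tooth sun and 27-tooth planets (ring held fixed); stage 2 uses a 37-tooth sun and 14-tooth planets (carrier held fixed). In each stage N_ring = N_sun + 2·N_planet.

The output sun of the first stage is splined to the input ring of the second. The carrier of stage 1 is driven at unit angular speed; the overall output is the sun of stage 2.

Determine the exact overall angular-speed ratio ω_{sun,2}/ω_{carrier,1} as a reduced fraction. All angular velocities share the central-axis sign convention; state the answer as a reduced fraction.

-2795/296

Stage 1: N_ring = 16 + 2·27 = 70
Stage 1: 16(ω_s−ω_c) = −70(ω_r−ω_c),  ω_r=0, ω_c=1
Stage 1: ω_s = 1 − (70/16)(0−1) = 43/8
  ⇒ ω_s¹/ω_c¹ = 43/8
Stage 2: N_ring = 37 + 2·14 = 65
Stage 2: 37(ω_s−ω_c) = −65(ω_r−ω_c),  ω_c=0, ω_r=1
Stage 2: ω_s = 0 − (65/37)(1−0) = -65/37
  ⇒ ω_s²/ω_r² = -65/37
Coupling ω_r² = ω_s¹ ⇒ overall = 43/8 × -65/37 = -2795/296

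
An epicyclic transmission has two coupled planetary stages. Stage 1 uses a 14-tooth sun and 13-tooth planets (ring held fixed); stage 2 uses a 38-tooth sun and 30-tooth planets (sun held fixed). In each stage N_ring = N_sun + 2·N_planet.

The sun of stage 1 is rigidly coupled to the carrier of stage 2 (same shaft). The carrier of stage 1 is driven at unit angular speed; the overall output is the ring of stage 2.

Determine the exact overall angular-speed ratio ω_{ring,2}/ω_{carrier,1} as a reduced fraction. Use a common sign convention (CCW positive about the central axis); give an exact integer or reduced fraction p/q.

Stage 1: N_ring = 14 + 2·13 = 40
Stage 1: 14(ω_s−ω_c) = −40(ω_r−ω_c),  ω_r=0, ω_c=1
Stage 1: ω_s = 1 − (40/14)(0−1) = 27/7
  ⇒ ω_s¹/ω_c¹ = 27/7
Stage 2: N_ring = 38 + 2·30 = 98
Stage 2: 38(ω_s−ω_c) = −98(ω_r−ω_c),  ω_s=0, ω_c=1
Stage 2: ω_r = 1 − (38/98)(0−1) = 68/49
  ⇒ ω_r²/ω_c² = 68/49
Coupling ω_c² = ω_s¹ ⇒ overall = 27/7 × 68/49 = 1836/343

1836/343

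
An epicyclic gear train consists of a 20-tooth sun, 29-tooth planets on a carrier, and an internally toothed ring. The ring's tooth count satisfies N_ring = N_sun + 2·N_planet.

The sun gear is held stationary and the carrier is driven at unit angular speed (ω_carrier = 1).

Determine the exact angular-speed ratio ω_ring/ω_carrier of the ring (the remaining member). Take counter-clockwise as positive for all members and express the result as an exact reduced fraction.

49/39

N_ring = 20 + 2·29 = 78
20(ω_s−ω_c) = −78(ω_r−ω_c),  ω_s=0, ω_c=1
ω_r = 1 − (20/78)(0−1) = 49/39
ω_r/ω_c = 49/39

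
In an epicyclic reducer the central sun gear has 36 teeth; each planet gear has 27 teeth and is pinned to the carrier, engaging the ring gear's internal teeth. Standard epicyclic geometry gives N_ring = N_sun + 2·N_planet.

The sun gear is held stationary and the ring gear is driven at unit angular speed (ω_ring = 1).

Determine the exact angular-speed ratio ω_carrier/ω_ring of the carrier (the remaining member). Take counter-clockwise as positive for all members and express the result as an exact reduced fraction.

N_ring = 36 + 2·27 = 90
36(ω_s−ω_c) = −90(ω_r−ω_c),  ω_s=0, ω_r=1
36(0−ω_c) = −90(1−ω_c)  ⇒  126ω_c = 90  ⇒  ω_c = 5/7
ω_c/ω_r = 5/7

5/7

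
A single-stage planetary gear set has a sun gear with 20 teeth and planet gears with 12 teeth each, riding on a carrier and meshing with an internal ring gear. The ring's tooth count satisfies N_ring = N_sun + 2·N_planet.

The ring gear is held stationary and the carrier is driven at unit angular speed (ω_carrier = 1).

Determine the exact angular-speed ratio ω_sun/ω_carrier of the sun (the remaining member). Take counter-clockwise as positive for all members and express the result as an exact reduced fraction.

N_ring = 20 + 2·12 = 44
20(ω_s−ω_c) = −44(ω_r−ω_c),  ω_r=0, ω_c=1
ω_s = 1 − (44/20)(0−1) = 16/5
ω_s/ω_c = 16/5

16/5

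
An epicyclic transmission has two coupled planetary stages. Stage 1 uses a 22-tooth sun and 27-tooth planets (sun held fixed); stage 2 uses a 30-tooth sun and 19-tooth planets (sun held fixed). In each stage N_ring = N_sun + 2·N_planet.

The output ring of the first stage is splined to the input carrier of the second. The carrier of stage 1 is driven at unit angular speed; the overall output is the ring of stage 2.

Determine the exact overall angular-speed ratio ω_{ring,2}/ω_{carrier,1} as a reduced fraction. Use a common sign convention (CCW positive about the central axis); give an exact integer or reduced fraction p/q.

Stage 1: N_ring = 22 + 2·27 = 76
Stage 1: 22(ω_s−ω_c) = −76(ω_r−ω_c),  ω_s=0, ω_c=1
Stage 1: ω_r = 1 − (22/76)(0−1) = 49/38
  ⇒ ω_r¹/ω_c¹ = 49/38
Stage 2: N_ring = 30 + 2·19 = 68
Stage 2: 30(ω_s−ω_c) = −68(ω_r−ω_c),  ω_s=0, ω_c=1
Stage 2: ω_r = 1 − (30/68)(0−1) = 49/34
  ⇒ ω_r²/ω_c² = 49/34
Coupling ω_c² = ω_r¹ ⇒ overall = 49/38 × 49/34 = 2401/1292

2401/1292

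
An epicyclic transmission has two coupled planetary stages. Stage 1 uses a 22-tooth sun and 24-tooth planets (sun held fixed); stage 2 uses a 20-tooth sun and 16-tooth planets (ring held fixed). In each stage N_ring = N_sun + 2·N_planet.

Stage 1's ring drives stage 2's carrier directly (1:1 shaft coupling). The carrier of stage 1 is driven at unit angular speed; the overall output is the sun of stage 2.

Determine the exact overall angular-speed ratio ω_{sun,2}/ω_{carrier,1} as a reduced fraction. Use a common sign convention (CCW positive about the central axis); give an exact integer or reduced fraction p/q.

Stage 1: N_ring = 22 + 2·24 = 70
Stage 1: 22(ω_s−ω_c) = −70(ω_r−ω_c),  ω_s=0, ω_c=1
Stage 1: ω_r = 1 − (22/70)(0−1) = 46/35
  ⇒ ω_r¹/ω_c¹ = 46/35
Stage 2: N_ring = 20 + 2·16 = 52
Stage 2: 20(ω_s−ω_c) = −52(ω_r−ω_c),  ω_r=0, ω_c=1
Stage 2: ω_s = 1 − (52/20)(0−1) = 18/5
  ⇒ ω_s²/ω_c² = 18/5
Coupling ω_c² = ω_r¹ ⇒ overall = 46/35 × 18/5 = 828/175

828/175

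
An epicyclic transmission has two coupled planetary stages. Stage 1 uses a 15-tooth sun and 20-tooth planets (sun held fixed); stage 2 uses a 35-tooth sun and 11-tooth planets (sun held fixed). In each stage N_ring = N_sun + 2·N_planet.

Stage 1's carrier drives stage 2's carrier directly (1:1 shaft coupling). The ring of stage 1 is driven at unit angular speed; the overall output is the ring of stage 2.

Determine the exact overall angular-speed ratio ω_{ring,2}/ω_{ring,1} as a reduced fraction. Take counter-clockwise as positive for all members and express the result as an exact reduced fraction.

506/399

Stage 1: N_ring = 15 + 2·20 = 55
Stage 1: 15(ω_s−ω_c) = −55(ω_r−ω_c),  ω_s=0, ω_r=1
Stage 1: 15(0−ω_c) = −55(1−ω_c)  ⇒  70ω_c = 55  ⇒  ω_c = 11/14
  ⇒ ω_c¹/ω_r¹ = 11/14
Stage 2: N_ring = 35 + 2·11 = 57
Stage 2: 35(ω_s−ω_c) = −57(ω_r−ω_c),  ω_s=0, ω_c=1
Stage 2: ω_r = 1 − (35/57)(0−1) = 92/57
  ⇒ ω_r²/ω_c² = 92/57
Coupling ω_c² = ω_c¹ ⇒ overall = 11/14 × 92/57 = 506/399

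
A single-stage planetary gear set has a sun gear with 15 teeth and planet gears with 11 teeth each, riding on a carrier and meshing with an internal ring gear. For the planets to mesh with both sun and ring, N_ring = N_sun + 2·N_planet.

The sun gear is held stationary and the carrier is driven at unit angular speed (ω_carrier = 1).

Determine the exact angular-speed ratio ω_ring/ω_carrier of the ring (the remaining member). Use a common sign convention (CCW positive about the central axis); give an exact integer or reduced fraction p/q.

N_ring = 15 + 2·11 = 37
15(ω_s−ω_c) = −37(ω_r−ω_c),  ω_s=0, ω_c=1
ω_r = 1 − (15/37)(0−1) = 52/37
ω_r/ω_c = 52/37

52/37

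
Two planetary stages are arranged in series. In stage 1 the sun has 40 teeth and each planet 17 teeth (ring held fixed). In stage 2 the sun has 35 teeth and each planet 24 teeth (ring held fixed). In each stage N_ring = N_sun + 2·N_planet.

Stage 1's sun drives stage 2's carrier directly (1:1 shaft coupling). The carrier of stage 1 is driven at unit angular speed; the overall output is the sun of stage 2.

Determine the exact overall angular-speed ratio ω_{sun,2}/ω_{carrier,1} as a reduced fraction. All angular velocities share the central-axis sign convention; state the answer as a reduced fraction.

Stage 1: N_ring = 40 + 2·17 = 74
Stage 1: 40(ω_s−ω_c) = −74(ω_r−ω_c),  ω_r=0, ω_c=1
Stage 1: ω_s = 1 − (74/40)(0−1) = 57/20
  ⇒ ω_s¹/ω_c¹ = 57/20
Stage 2: N_ring = 35 + 2·24 = 83
Stage 2: 35(ω_s−ω_c) = −83(ω_r−ω_c),  ω_r=0, ω_c=1
Stage 2: ω_s = 1 − (83/35)(0−1) = 118/35
  ⇒ ω_s²/ω_c² = 118/35
Coupling ω_c² = ω_s¹ ⇒ overall = 57/20 × 118/35 = 3363/350

3363/350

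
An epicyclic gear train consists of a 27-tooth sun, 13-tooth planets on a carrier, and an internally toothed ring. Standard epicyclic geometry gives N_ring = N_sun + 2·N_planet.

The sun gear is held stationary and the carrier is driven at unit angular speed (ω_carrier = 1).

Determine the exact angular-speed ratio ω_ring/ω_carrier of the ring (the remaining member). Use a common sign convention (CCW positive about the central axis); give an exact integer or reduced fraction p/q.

N_ring = 27 + 2·13 = 53
27(ω_s−ω_c) = −53(ω_r−ω_c),  ω_s=0, ω_c=1
ω_r = 1 − (27/53)(0−1) = 80/53
ω_r/ω_c = 80/53

80/53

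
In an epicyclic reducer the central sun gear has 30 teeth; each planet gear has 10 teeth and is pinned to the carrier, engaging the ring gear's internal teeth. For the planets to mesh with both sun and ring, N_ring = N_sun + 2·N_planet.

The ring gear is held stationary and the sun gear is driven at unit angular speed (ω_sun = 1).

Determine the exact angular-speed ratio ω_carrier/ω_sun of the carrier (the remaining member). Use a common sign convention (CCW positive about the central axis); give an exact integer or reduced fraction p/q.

3/8

N_ring = 30 + 2·10 = 50
30(ω_s−ω_c) = −50(ω_r−ω_c),  ω_r=0, ω_s=1
30(1−ω_c) = −50(0−ω_c)  ⇒  80ω_c = 30  ⇒  ω_c = 3/8
ω_c/ω_s = 3/8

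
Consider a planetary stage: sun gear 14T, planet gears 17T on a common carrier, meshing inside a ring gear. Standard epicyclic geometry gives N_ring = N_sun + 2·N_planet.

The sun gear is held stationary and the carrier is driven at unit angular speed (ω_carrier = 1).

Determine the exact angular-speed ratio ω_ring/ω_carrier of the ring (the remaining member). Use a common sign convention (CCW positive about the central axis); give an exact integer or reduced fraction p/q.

31/24

N_ring = 14 + 2·17 = 48
14(ω_s−ω_c) = −48(ω_r−ω_c),  ω_s=0, ω_c=1
ω_r = 1 − (14/48)(0−1) = 31/24
ω_r/ω_c = 31/24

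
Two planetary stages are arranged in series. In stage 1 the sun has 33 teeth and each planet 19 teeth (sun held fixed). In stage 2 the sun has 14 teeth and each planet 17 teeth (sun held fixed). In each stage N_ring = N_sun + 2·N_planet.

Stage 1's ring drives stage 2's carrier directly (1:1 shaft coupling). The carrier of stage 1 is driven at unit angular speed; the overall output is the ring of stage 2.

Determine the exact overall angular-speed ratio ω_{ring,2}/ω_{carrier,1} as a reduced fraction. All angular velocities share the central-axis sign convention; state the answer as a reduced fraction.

403/213

Stage 1: N_ring = 33 + 2·19 = 71
Stage 1: 33(ω_s−ω_c) = −71(ω_r−ω_c),  ω_s=0, ω_c=1
Stage 1: ω_r = 1 − (33/71)(0−1) = 104/71
  ⇒ ω_r¹/ω_c¹ = 104/71
Stage 2: N_ring = 14 + 2·17 = 48
Stage 2: 14(ω_s−ω_c) = −48(ω_r−ω_c),  ω_s=0, ω_c=1
Stage 2: ω_r = 1 − (14/48)(0−1) = 31/24
  ⇒ ω_r²/ω_c² = 31/24
Coupling ω_c² = ω_r¹ ⇒ overall = 104/71 × 31/24 = 403/213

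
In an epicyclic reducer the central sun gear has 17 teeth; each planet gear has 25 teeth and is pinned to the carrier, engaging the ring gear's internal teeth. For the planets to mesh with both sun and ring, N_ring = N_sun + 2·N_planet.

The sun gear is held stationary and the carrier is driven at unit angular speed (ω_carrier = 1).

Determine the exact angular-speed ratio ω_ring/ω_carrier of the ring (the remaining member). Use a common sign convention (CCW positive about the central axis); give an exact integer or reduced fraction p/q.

N_ring = 17 + 2·25 = 67
17(ω_s−ω_c) = −67(ω_r−ω_c),  ω_s=0, ω_c=1
ω_r = 1 − (17/67)(0−1) = 84/67
ω_r/ω_c = 84/67

84/67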